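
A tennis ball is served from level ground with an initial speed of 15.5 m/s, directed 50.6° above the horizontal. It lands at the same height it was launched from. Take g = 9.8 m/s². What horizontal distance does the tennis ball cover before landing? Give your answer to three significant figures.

For level ground, R = v₀² sin(2θ) / g.
sin(2 × 50.6°) = sin 101.2° = 0.9810.
R = (15.5)² × 0.9810 / 9.8 = 24.0 m.

24.0 m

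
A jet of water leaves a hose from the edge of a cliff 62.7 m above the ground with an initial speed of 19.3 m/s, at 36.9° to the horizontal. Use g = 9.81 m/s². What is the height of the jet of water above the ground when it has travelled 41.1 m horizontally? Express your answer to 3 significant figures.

v_x = 19.3 cos 36.9° = 15.43 m/s, v_y0 = 19.3 sin 36.9° = 11.59 m/s.
Time to reach x = 41.1 m: t = x / v_x = 41.1 / 15.43 = 2.664 s.
y = 62.7 + v_y0 t − ½ g t² = 62.7 + 11.59×2.664 − 4.905×2.664² = 58.8 m.

58.8 m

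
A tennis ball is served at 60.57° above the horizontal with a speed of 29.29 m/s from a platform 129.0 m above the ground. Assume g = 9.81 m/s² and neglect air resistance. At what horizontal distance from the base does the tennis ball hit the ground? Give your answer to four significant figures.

120.2 m

Components: v_x = 29.29 cos 60.57° = 14.392 m/s, v_y = 29.29 sin 60.57° = 25.510 m/s.
Vertical: 0 = 129.0 + 25.510 t − ½(9.81) t² ⇒ 4.905 t² − 25.510 t − 129.0 = 0.
t = [25.510 + √(650.76 + 2531.0)] / 9.810 = 8.3504 s.
Horizontal: R = v_x · t = 14.392 × 8.3504 = 120.2 m.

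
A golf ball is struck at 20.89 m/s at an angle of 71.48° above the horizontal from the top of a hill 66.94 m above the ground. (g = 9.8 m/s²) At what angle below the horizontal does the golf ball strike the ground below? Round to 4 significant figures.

v_x = 20.89 cos 71.48° = 6.6354 m/s.
At impact |v_y| = √(v_y0² + 2 g h) = √(19.808² + 2×9.8×66.94) = 41.284 m/s.
Angle below horizontal = arctan(|v_y| / v_x) = arctan(41.284 / 6.6354) = 80.87°.

80.87°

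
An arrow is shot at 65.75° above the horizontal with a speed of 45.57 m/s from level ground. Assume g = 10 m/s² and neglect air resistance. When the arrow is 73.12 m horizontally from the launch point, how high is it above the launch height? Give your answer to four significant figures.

v_x = 45.57 cos 65.75° = 18.716 m/s, v_y0 = 45.57 sin 65.75° = 41.549 m/s.
Time to reach x = 73.12 m: t = x / v_x = 73.12 / 18.716 = 3.9068 s.
y = v_y0 t − ½ g t² = 41.549×3.9068 − 5.000×3.9068² = 86.01 m.

86.01 m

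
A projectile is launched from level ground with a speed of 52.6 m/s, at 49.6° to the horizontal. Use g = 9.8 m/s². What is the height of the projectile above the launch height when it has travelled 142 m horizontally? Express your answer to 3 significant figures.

81.8 m

v_x = 52.6 cos 49.6° = 34.09 m/s, v_y0 = 52.6 sin 49.6° = 40.06 m/s.
Time to reach x = 142 m: t = x / v_x = 142 / 34.09 = 4.165 s.
y = v_y0 t − ½ g t² = 40.06×4.165 − 4.900×4.165² = 81.8 m.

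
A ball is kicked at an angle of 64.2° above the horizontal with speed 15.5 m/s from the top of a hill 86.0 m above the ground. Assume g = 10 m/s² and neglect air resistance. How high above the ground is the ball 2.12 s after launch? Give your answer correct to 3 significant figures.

v_y0 = 15.5 sin 64.2° = 13.95 m/s.
y(t) = 86.0 + v_y0 t − ½ g t² = 86.0 + 13.95×2.12 − ½×10×2.12² = 93.1 m.

93.1 m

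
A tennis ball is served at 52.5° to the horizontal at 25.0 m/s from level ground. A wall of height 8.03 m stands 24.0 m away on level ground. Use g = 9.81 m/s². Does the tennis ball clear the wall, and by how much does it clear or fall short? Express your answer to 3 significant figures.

v_x = 25.0 cos 52.5° = 15.22 m/s; v_y0 = 25.0 sin 52.5° = 19.83 m/s.
Time to reach the wall: t = 24.0 / 15.22 = 1.577 s.
Height at that point: y = 19.83×1.577 − 4.905×1.577² = 19.07 m.
That is 19.07 − 8.03 = 11.0 m above the top of the wall, so the tennis ball clears it.

Yes — it clears the wall by 11.0 m.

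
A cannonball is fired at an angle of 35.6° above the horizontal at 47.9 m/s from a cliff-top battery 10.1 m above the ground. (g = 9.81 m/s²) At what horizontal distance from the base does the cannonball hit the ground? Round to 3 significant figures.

Components: v_x = 47.9 cos 35.6° = 38.95 m/s, v_y = 47.9 sin 35.6° = 27.88 m/s.
Vertical: 0 = 10.1 + 27.88 t − ½(9.81) t² ⇒ 4.905 t² − 27.88 t − 10.1 = 0.
t = [27.88 + √(777.3 + 198.2)] / 9.810 = 6.026 s.
Horizontal: R = v_x · t = 38.95 × 6.026 = 235 m.

235 m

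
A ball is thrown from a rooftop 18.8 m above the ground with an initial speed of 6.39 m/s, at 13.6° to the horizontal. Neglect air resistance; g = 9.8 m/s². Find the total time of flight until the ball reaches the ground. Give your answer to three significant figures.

Vertical component: v_y = 6.39 sin 13.6° = 1.503 m/s.
Taking up as positive with launch at y = 18.8 m, landing at y = 0: 0 = 18.8 + 1.503 t − ½(9.8) t².
Solving 4.900 t² − 1.503 t − 18.8 = 0 gives t = [1.503 + √(1.503² + 4·4.900·18.8)] / 9.800 = 2.12 s.

2.12 s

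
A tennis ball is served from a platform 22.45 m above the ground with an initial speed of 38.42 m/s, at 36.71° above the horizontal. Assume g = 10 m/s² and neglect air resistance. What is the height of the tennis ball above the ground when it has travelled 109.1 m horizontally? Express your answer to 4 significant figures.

41.06 m

v_x = 38.42 cos 36.71° = 30.800 m/s, v_y0 = 38.42 sin 36.71° = 22.966 m/s.
Time to reach x = 109.1 m: t = x / v_x = 109.1 / 30.800 = 3.5422 s.
y = 22.45 + v_y0 t − ½ g t² = 22.45 + 22.966×3.5422 − 5.000×3.5422² = 41.06 m.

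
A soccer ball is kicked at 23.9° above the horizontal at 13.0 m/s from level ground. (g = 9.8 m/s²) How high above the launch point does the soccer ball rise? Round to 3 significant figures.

Vertical component of launch velocity: v_y = 13.0 sin 23.9° = 5.267 m/s.
At the highest point the vertical velocity is zero, so v_y² = 2 g h_max.
h_max = (5.267)² / (2 × 9.8) = 27.74 / 19.60 = 1.42 m.

1.42 m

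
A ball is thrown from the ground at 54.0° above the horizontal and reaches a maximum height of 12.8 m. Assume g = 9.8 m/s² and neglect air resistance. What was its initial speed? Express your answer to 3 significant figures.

19.6 m/s

At maximum height v_y = 0, so (v₀ sin θ)² = 2 g H.
v₀ sin 54.0° = √(2 × 9.8 × 12.8) = 15.84 m/s.
v₀ = 15.84 / sin 54.0° = 15.84 / 0.8090 = 19.6 m/s.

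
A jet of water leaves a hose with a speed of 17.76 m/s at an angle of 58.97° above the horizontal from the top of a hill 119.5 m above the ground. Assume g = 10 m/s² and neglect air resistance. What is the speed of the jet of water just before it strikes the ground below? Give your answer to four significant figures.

52.01 m/s

v_x = 17.76 cos 58.97° = 9.1550 m/s is unchanged throughout.
For the vertical component, v_y² = v_y0² + 2 g h = (15.218)² + 2×10×119.5 = 2621.6, so |v_y| = 51.202 m/s.
Impact speed = √(v_x² + v_y²) = √(83.814 + 2621.6) = 52.01 m/s.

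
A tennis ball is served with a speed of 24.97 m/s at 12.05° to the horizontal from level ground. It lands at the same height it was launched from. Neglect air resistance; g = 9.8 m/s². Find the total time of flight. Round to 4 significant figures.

1.064 s

Vertical component: v_y = 24.97 sin 12.05° = 5.2129 m/s.
For a projectile landing at launch height, time of flight is t = 2 v_y / g = 2 × 5.2129 / 9.8 = 1.064 s.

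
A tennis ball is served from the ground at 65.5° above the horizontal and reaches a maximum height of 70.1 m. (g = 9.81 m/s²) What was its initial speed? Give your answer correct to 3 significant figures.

40.8 m/s

At maximum height v_y = 0, so (v₀ sin θ)² = 2 g H.
v₀ sin 65.5° = √(2 × 9.81 × 70.1) = 37.09 m/s.
v₀ = 37.09 / sin 65.5° = 37.09 / 0.9100 = 40.8 m/s.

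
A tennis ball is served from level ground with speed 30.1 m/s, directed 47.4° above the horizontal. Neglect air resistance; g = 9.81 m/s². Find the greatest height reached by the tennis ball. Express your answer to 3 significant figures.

25.0 m

Vertical component of launch velocity: v_y = 30.1 sin 47.4° = 22.16 m/s.
At the highest point the vertical velocity is zero, so v_y² = 2 g h_max.
h_max = (22.16)² / (2 × 9.81) = 491.1 / 19.62 = 25.0 m.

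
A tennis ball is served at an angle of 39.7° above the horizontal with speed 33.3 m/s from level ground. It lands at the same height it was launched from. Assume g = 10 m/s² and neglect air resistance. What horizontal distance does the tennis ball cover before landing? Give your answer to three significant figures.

Components: v_x = 33.3 cos 39.7° = 25.62 m/s, v_y = 33.3 sin 39.7° = 21.27 m/s.
Time of flight (same landing height): t = 2 v_y / g = 2 × 21.27 / 10 = 4.254 s.
Range: R = v_x · t = 25.62 × 4.254 = 109 m.

109 m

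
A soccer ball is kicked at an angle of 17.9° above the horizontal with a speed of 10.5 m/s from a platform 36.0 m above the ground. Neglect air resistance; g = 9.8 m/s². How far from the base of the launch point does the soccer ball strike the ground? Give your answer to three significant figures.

30.6 m

Components: v_x = 10.5 cos 17.9° = 9.992 m/s, v_y = 10.5 sin 17.9° = 3.227 m/s.
Vertical: 0 = 36.0 + 3.227 t − ½(9.8) t² ⇒ 4.900 t² − 3.227 t − 36.0 = 0.
t = [3.227 + √(10.41 + 705.6)] / 9.800 = 3.060 s.
Horizontal: R = v_x · t = 9.992 × 3.060 = 30.6 m.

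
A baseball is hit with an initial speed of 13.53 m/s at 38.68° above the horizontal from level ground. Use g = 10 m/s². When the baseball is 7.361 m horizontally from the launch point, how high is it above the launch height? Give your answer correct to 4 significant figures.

3.465 m

v_x = 13.53 cos 38.68° = 10.562 m/s, v_y0 = 13.53 sin 38.68° = 8.4558 m/s.
Time to reach x = 7.361 m: t = x / v_x = 7.361 / 10.562 = 0.69693 s.
y = v_y0 t − ½ g t² = 8.4558×0.69693 − 5.000×0.69693² = 3.465 m.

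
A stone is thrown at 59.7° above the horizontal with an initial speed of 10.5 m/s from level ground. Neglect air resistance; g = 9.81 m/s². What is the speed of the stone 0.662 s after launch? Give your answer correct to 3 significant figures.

5.89 m/s

v_x = 10.5 cos 59.7° = 5.298 m/s (constant).
v_y(t) = 10.5 sin 59.7° − g t = 9.066 − 9.81 × 0.662 = 2.572 m/s.
Speed = √(v_x² + v_y²) = √(28.07 + 6.615) = 5.89 m/s.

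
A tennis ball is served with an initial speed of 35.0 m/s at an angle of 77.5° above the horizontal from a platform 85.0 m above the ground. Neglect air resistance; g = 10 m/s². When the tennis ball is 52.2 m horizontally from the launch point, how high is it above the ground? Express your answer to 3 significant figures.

83.0 m

v_x = 35.0 cos 77.5° = 7.575 m/s, v_y0 = 35.0 sin 77.5° = 34.17 m/s.
Time to reach x = 52.2 m: t = x / v_x = 52.2 / 7.575 = 6.891 s.
y = 85.0 + v_y0 t − ½ g t² = 85.0 + 34.17×6.891 − 5.000×6.891² = 83.0 m.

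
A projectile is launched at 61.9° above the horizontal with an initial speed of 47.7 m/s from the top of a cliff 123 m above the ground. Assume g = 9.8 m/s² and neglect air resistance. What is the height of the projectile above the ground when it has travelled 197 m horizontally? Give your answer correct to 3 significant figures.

v_x = 47.7 cos 61.9° = 22.47 m/s, v_y0 = 47.7 sin 61.9° = 42.08 m/s.
Time to reach x = 197 m: t = x / v_x = 197 / 22.47 = 8.767 s.
y = 123 + v_y0 t − ½ g t² = 123 + 42.08×8.767 − 4.900×8.767² = 115 m.

115 m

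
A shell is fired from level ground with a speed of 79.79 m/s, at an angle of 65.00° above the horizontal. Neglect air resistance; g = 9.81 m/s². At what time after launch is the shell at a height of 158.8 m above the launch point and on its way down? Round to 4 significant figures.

v_y0 = 79.79 sin 65.00° = 72.314 m/s.
Set y = v_y0 t − ½ g t² = 158.8: 4.905 t² − 72.314 t + 158.8 = 0.
t = [72.314 ± √(5229.3 − 3115.7)] / 9.81 = (72.314 ± 45.974) / 9.81, giving t = 2.685 s or t = 12.06 s.
On the way down corresponds to the larger root: t = 12.06 s.

12.06 s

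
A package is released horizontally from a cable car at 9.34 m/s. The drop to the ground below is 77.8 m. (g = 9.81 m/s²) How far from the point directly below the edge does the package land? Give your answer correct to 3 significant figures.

Initial vertical velocity is zero, so the fall time comes from h = ½ g t²: t = √(2 × 77.8 / 9.81) = 3.983 s.
Horizontal motion is uniform at 9.34 m/s, so x = 9.34 × 3.983 = 37.2 m.

37.2 m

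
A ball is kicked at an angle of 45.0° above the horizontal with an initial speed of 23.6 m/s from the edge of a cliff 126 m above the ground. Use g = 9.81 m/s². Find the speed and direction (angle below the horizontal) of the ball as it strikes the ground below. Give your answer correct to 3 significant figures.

55.0 m/s at 72.3° below the horizontal

v_x = 23.6 cos 45.0° = 16.69 m/s (constant).
|v_y| at impact = √((16.69)² + 2×9.81×126) = 52.45 m/s.
Speed = √(16.69² + 52.45²) = 55.0 m/s; angle = arctan(52.45/16.69) = 72.3° below horizontal.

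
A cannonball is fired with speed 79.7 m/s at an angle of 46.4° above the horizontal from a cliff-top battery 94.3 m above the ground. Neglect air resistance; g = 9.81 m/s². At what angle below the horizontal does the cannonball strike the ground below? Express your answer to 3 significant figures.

52.6°

v_x = 79.7 cos 46.4° = 54.96 m/s.
At impact |v_y| = √(v_y0² + 2 g h) = √(57.72² + 2×9.81×94.3) = 71.98 m/s.
Angle below horizontal = arctan(|v_y| / v_x) = arctan(71.98 / 54.96) = 52.6°.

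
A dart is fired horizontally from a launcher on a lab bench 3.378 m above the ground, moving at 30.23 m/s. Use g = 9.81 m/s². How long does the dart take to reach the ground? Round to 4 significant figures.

The horizontal speed doesn't affect the fall. With v_y0 = 0, h = ½ g t².
t = √(2 × 3.378 / 9.81) = √0.68869 = 0.8299 s.

0.8299 s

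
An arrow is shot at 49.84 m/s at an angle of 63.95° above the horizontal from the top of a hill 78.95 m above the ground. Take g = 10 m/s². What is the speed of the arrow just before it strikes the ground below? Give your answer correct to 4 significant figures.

63.74 m/s

v_x = 49.84 cos 63.95° = 21.888 m/s is unchanged throughout.
For the vertical component, v_y² = v_y0² + 2 g h = (44.777)² + 2×10×78.95 = 3584.0, so |v_y| = 59.867 m/s.
Impact speed = √(v_x² + v_y²) = √(479.08 + 3584.0) = 63.74 m/s.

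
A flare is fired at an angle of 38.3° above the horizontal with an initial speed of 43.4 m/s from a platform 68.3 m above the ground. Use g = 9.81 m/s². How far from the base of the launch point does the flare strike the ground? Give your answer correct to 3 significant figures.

Components: v_x = 43.4 cos 38.3° = 34.06 m/s, v_y = 43.4 sin 38.3° = 26.90 m/s.
Vertical: 0 = 68.3 + 26.90 t − ½(9.81) t² ⇒ 4.905 t² − 26.90 t − 68.3 = 0.
t = [26.90 + √(723.6 + 1340)] / 9.810 = 7.373 s.
Horizontal: R = v_x · t = 34.06 × 7.373 = 251 m.

251 m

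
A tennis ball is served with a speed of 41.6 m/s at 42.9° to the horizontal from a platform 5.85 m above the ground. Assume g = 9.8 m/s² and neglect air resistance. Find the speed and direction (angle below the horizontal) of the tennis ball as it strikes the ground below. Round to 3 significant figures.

v_x = 41.6 cos 42.9° = 30.47 m/s (constant).
|v_y| at impact = √((28.32)² + 2×9.8×5.85) = 30.28 m/s.
Speed = √(30.47² + 30.28²) = 43.0 m/s; angle = arctan(30.28/30.47) = 44.8° below horizontal.

43.0 m/s at 44.8° below the horizontal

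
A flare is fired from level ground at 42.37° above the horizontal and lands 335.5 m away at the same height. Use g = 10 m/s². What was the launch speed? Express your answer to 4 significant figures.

58.04 m/s

On level ground, R = v₀² sin(2θ) / g, so v₀ = √(R g / sin 2θ).
sin(2 × 42.37°) = 0.9958.
v₀ = √(335.5 × 10 / 0.9958) = √3369.2 = 58.04 m/s.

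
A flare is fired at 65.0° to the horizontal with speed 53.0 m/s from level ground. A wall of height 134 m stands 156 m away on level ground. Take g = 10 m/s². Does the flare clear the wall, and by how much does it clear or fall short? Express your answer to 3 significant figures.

No — it falls 42.0 m short of clearing the wall.

v_x = 53.0 cos 65.0° = 22.40 m/s; v_y0 = 53.0 sin 65.0° = 48.03 m/s.
Time to reach the wall: t = 156 / 22.40 = 6.964 s.
Height at that point: y = 48.03×6.964 − 5.000×6.964² = 91.99 m.
That is 134 − 91.99 = 42.0 m below the top of the wall, so the flare does not clear it.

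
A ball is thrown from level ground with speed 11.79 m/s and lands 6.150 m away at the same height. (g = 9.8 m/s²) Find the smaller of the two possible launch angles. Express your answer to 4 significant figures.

Level-ground range: R = v₀² sin(2θ)/g ⇒ sin 2θ = R g / v₀² = 6.150×9.8/11.79² = 0.4336.
2θ = arcsin(0.4336) = 25.696° or 180° − 25.696° = 154.304°.
So θ = 12.85° or θ = 77.15°.

12.85°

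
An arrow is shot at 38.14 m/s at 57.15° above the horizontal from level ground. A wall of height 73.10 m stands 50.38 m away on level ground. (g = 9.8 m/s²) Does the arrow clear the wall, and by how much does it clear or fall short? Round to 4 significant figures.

No — it falls 24.13 m short of clearing the wall.

v_x = 38.14 cos 57.15° = 20.689 m/s; v_y0 = 38.14 sin 57.15° = 32.041 m/s.
Time to reach the wall: t = 50.38 / 20.689 = 2.4351 s.
Height at that point: y = 32.041×2.4351 − 4.900×2.4351² = 48.967 m.
That is 73.10 − 48.967 = 24.13 m below the top of the wall, so the arrow does not clear it.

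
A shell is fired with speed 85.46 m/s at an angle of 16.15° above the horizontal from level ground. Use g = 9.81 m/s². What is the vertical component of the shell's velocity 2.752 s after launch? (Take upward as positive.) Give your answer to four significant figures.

Initial vertical component: v_y0 = 85.46 sin 16.15° = 23.771 m/s.
v_y(t) = v_y0 − g t = 23.771 − 9.81 × 2.752 = -3.226 m/s.

-3.226 m/s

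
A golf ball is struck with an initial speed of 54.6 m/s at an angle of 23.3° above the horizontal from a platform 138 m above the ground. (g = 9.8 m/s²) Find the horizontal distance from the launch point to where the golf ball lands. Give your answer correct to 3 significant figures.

399 m

Components: v_x = 54.6 cos 23.3° = 50.15 m/s, v_y = 54.6 sin 23.3° = 21.60 m/s.
Vertical: 0 = 138 + 21.60 t − ½(9.8) t² ⇒ 4.900 t² − 21.60 t − 138 = 0.
t = [21.60 + √(466.6 + 2705)] / 9.800 = 7.951 s.
Horizontal: R = v_x · t = 50.15 × 7.951 = 399 m.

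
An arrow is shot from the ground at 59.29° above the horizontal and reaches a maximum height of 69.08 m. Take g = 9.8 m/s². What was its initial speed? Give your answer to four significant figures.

42.80 m/s

At maximum height v_y = 0, so (v₀ sin θ)² = 2 g H.
v₀ sin 59.29° = √(2 × 9.8 × 69.08) = 36.796 m/s.
v₀ = 36.796 / sin 59.29° = 36.796 / 0.8598 = 42.80 m/s.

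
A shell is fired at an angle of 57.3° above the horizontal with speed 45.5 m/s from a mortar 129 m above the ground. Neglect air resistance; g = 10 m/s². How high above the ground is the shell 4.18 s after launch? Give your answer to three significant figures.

202 m

v_y0 = 45.5 sin 57.3° = 38.29 m/s.
y(t) = 129 + v_y0 t − ½ g t² = 129 + 38.29×4.18 − ½×10×4.18² = 202 m.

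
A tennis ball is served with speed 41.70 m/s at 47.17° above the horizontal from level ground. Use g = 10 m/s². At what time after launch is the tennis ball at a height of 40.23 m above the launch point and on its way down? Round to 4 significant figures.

4.201 s

v_y0 = 41.70 sin 47.17° = 30.582 m/s.
Set y = v_y0 t − ½ g t² = 40.23: 5.000 t² − 30.582 t + 40.23 = 0.
t = [30.582 ± √(935.26 − 804.60)] / 10 = (30.582 ± 11.431) / 10, giving t = 1.915 s or t = 4.201 s.
On the way down corresponds to the larger root: t = 4.201 s.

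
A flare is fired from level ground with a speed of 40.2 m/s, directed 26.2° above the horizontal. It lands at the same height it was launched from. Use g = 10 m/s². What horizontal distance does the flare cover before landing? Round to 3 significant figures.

128 m

Components: v_x = 40.2 cos 26.2° = 36.07 m/s, v_y = 40.2 sin 26.2° = 17.75 m/s.
Time of flight (same landing height): t = 2 v_y / g = 2 × 17.75 / 10 = 3.550 s.
Range: R = v_x · t = 36.07 × 3.550 = 128 m.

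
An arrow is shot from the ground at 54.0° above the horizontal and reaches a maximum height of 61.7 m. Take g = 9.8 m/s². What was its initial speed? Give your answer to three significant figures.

At maximum height v_y = 0, so (v₀ sin θ)² = 2 g H.
v₀ sin 54.0° = √(2 × 9.8 × 61.7) = 34.78 m/s.
v₀ = 34.78 / sin 54.0° = 34.78 / 0.8090 = 43.0 m/s.

43.0 m/s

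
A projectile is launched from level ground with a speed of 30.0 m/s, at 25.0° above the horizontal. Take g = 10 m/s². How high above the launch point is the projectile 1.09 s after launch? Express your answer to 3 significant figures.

v_y0 = 30.0 sin 25.0° = 12.68 m/s.
y(t) = v_y0 t − ½ g t² = 12.68×1.09 − 5.000×1.09² = 7.88 m.

7.88 m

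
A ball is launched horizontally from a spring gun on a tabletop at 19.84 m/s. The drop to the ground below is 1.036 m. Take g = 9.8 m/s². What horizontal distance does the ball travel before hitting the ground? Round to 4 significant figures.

Initial vertical velocity is zero, so the fall time comes from h = ½ g t²: t = √(2 × 1.036 / 9.8) = 0.45981 s.
Horizontal motion is uniform at 19.84 m/s, so x = 19.84 × 0.45981 = 9.123 m.

9.123 m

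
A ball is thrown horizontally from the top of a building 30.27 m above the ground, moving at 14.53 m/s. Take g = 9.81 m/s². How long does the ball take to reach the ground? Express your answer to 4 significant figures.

The horizontal speed doesn't affect the fall. With v_y0 = 0, h = ½ g t².
t = √(2 × 30.27 / 9.81) = √6.1713 = 2.484 s.

2.484 s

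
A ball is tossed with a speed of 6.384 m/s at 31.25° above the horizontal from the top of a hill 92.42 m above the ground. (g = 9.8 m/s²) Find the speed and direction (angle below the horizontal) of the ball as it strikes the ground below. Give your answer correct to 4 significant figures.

43.04 m/s at 82.71° below the horizontal

v_x = 6.384 cos 31.25° = 5.4578 m/s (constant).
|v_y| at impact = √((3.3118)² + 2×9.8×92.42) = 42.690 m/s.
Speed = √(5.4578² + 42.690²) = 43.04 m/s; angle = arctan(42.690/5.4578) = 82.71° below horizontal.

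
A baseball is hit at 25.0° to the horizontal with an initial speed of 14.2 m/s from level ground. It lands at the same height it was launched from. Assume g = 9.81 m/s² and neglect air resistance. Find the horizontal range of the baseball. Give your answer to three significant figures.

15.7 m

For level ground, R = v₀² sin(2θ) / g.
sin(2 × 25.0°) = sin 50.00° = 0.7660.
R = (14.2)² × 0.7660 / 9.81 = 15.7 m.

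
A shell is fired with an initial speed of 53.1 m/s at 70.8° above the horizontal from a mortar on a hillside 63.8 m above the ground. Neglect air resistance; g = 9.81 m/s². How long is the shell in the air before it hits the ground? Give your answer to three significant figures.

11.4 s

Vertical component: v_y = 53.1 sin 70.8° = 50.15 m/s.
Taking up as positive with launch at y = 63.8 m, landing at y = 0: 0 = 63.8 + 50.15 t − ½(9.81) t².
Solving 4.905 t² − 50.15 t − 63.8 = 0 gives t = [50.15 + √(50.15² + 4·4.905·63.8)] / 9.810 = 11.4 s.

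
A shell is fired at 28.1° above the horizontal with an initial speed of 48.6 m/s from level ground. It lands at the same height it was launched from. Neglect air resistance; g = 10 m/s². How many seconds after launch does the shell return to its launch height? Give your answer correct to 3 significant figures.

4.58 s

Vertical component: v_y = 48.6 sin 28.1° = 22.89 m/s.
For a projectile landing at launch height, time of flight is t = 2 v_y / g = 2 × 22.89 / 10 = 4.58 s.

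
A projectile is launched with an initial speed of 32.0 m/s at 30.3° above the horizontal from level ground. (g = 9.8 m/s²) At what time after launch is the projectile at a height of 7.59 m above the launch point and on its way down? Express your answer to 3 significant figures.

v_y0 = 32.0 sin 30.3° = 16.14 m/s.
Set y = v_y0 t − ½ g t² = 7.59: 4.900 t² − 16.14 t + 7.59 = 0.
t = [16.14 ± √(260.5 − 148.8)] / 9.8 = (16.14 ± 10.57) / 9.8, giving t = 0.568 s or t = 2.73 s.
On the way down corresponds to the larger root: t = 2.73 s.

2.73 s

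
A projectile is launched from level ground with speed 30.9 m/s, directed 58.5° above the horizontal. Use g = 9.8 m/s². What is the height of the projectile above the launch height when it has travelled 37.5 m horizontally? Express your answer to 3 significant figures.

34.8 m

v_x = 30.9 cos 58.5° = 16.15 m/s, v_y0 = 30.9 sin 58.5° = 26.35 m/s.
Time to reach x = 37.5 m: t = x / v_x = 37.5 / 16.15 = 2.322 s.
y = v_y0 t − ½ g t² = 26.35×2.322 − 4.900×2.322² = 34.8 m.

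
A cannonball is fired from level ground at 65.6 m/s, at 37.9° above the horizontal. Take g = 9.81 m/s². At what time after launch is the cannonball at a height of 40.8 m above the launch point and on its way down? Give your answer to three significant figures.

7.03 s

v_y0 = 65.6 sin 37.9° = 40.30 m/s.
Set y = v_y0 t − ½ g t² = 40.8: 4.905 t² − 40.30 t + 40.8 = 0.
t = [40.30 ± √(1624 − 800.5)] / 9.81 = (40.30 ± 28.70) / 9.81, giving t = 1.18 s or t = 7.03 s.
On the way down corresponds to the larger root: t = 7.03 s.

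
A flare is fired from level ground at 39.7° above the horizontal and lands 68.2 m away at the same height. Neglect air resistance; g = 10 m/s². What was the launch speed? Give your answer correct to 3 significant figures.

On level ground, R = v₀² sin(2θ) / g, so v₀ = √(R g / sin 2θ).
sin(2 × 39.7°) = 0.9829.
v₀ = √(68.2 × 10 / 0.9829) = √693.9 = 26.3 m/s.

26.3 m/s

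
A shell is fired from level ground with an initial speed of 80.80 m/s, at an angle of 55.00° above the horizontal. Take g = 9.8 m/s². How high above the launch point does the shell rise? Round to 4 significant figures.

Vertical component of launch velocity: v_y = 80.80 sin 55.00° = 66.187 m/s.
At the highest point the vertical velocity is zero, so v_y² = 2 g h_max.
h_max = (66.187)² / (2 × 9.8) = 4380.7 / 19.60 = 223.5 m.

223.5 m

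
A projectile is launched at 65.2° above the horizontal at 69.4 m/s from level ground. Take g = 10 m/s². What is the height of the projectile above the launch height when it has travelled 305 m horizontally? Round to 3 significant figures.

111 m

v_x = 69.4 cos 65.2° = 29.11 m/s, v_y0 = 69.4 sin 65.2° = 63.00 m/s.
Time to reach x = 305 m: t = x / v_x = 305 / 29.11 = 10.48 s.
y = v_y0 t − ½ g t² = 63.00×10.48 − 5.000×10.48² = 111 m.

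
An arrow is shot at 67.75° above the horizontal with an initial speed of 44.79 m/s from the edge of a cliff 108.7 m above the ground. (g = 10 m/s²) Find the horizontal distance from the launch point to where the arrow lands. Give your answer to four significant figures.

Components: v_x = 44.79 cos 67.75° = 16.960 m/s, v_y = 44.79 sin 67.75° = 41.455 m/s.
Vertical: 0 = 108.7 + 41.455 t − ½(10) t² ⇒ 5.000 t² − 41.455 t − 108.7 = 0.
t = [41.455 + √(1718.5 + 2174.0)] / 10.00 = 10.384 s.
Horizontal: R = v_x · t = 16.960 × 10.384 = 176.1 m.

176.1 m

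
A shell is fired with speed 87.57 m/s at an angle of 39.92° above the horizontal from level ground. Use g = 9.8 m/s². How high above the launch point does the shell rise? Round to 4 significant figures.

Vertical component of launch velocity: v_y = 87.57 sin 39.92° = 56.195 m/s.
At the highest point the vertical velocity is zero, so v_y² = 2 g h_max.
h_max = (56.195)² / (2 × 9.8) = 3157.9 / 19.60 = 161.1 m.

161.1 m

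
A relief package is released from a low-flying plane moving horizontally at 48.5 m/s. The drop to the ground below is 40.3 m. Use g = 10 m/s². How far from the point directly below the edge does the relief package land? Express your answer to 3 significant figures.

Initial vertical velocity is zero, so the fall time comes from h = ½ g t²: t = √(2 × 40.3 / 10) = 2.839 s.
Horizontal motion is uniform at 48.5 m/s, so x = 48.5 × 2.839 = 138 m.

138 m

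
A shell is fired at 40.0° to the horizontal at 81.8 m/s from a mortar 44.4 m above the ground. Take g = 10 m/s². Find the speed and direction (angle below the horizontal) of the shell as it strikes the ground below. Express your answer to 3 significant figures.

v_x = 81.8 cos 40.0° = 62.66 m/s (constant).
|v_y| at impact = √((52.58)² + 2×10×44.4) = 60.44 m/s.
Speed = √(62.66² + 60.44²) = 87.1 m/s; angle = arctan(60.44/62.66) = 44.0° below horizontal.

87.1 m/s at 44.0° below the horizontal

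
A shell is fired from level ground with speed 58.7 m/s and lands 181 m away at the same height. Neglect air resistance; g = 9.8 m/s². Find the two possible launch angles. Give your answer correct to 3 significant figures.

Level-ground range: R = v₀² sin(2θ)/g ⇒ sin 2θ = R g / v₀² = 181×9.8/58.7² = 0.5148.
2θ = arcsin(0.5148) = 30.98° or 180° − 30.98° = 149.02°.
So θ = 15.5° or θ = 74.5°.

15.5° and 74.5°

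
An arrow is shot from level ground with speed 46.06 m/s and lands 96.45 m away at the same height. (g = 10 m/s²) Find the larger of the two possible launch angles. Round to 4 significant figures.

76.48°

Level-ground range: R = v₀² sin(2θ)/g ⇒ sin 2θ = R g / v₀² = 96.45×10/46.06² = 0.4546.
2θ = arcsin(0.4546) = 27.039° or 180° − 27.039° = 152.961°.
So θ = 13.52° or θ = 76.48°.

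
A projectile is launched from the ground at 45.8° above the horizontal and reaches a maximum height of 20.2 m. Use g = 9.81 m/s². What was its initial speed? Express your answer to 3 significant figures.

27.8 m/s

At maximum height v_y = 0, so (v₀ sin θ)² = 2 g H.
v₀ sin 45.8° = √(2 × 9.81 × 20.2) = 19.91 m/s.
v₀ = 19.91 / sin 45.8° = 19.91 / 0.7169 = 27.8 m/s.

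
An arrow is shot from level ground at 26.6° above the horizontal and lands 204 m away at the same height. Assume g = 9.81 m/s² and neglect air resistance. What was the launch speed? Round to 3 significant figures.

50.0 m/s

On level ground, R = v₀² sin(2θ) / g, so v₀ = √(R g / sin 2θ).
sin(2 × 26.6°) = 0.8007.
v₀ = √(204 × 9.81 / 0.8007) = √2499 = 50.0 m/s.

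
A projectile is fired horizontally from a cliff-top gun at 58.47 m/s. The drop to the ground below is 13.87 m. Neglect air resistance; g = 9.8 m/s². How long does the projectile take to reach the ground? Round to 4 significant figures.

The horizontal speed doesn't affect the fall. With v_y0 = 0, h = ½ g t².
t = √(2 × 13.87 / 9.8) = √2.8306 = 1.682 s.

1.682 s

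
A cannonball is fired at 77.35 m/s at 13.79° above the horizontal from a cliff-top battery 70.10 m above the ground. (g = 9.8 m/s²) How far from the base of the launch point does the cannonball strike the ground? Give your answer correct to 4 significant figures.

458.7 m

Components: v_x = 77.35 cos 13.79° = 75.120 m/s, v_y = 77.35 sin 13.79° = 18.437 m/s.
Vertical: 0 = 70.10 + 18.437 t − ½(9.8) t² ⇒ 4.900 t² − 18.437 t − 70.10 = 0.
t = [18.437 + √(339.92 + 1374.0)] / 9.800 = 6.1058 s.
Horizontal: R = v_x · t = 75.120 × 6.1058 = 458.7 m.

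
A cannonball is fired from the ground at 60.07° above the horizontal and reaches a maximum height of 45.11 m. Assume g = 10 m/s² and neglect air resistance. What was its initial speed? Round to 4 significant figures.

34.66 m/s

At maximum height v_y = 0, so (v₀ sin θ)² = 2 g H.
v₀ sin 60.07° = √(2 × 10 × 45.11) = 30.037 m/s.
v₀ = 30.037 / sin 60.07° = 30.037 / 0.8666 = 34.66 m/s.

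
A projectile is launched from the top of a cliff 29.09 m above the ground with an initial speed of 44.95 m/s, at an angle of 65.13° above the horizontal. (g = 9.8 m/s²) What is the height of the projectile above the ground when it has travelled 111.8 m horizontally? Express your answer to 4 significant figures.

98.89 m

v_x = 44.95 cos 65.13° = 18.904 m/s, v_y0 = 44.95 sin 65.13° = 40.782 m/s.
Time to reach x = 111.8 m: t = x / v_x = 111.8 / 18.904 = 5.9141 s.
y = 29.09 + v_y0 t − ½ g t² = 29.09 + 40.782×5.9141 − 4.900×5.9141² = 98.89 m.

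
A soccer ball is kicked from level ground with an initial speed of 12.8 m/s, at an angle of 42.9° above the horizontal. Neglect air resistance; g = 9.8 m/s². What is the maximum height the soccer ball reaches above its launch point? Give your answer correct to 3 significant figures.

3.87 m

Vertical component of launch velocity: v_y = 12.8 sin 42.9° = 8.713 m/s.
At the highest point the vertical velocity is zero, so v_y² = 2 g h_max.
h_max = (8.713)² / (2 × 9.8) = 75.92 / 19.60 = 3.87 m.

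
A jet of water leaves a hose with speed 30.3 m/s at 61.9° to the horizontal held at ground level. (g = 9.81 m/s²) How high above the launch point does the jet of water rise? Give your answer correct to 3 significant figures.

36.4 m

Vertical component of launch velocity: v_y = 30.3 sin 61.9° = 26.73 m/s.
At the highest point the vertical velocity is zero, so v_y² = 2 g h_max.
h_max = (26.73)² / (2 × 9.81) = 714.5 / 19.62 = 36.4 m.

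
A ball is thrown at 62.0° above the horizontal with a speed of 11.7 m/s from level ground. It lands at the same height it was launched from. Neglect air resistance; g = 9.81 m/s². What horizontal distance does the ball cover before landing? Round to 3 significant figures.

For level ground, R = v₀² sin(2θ) / g.
sin(2 × 62.0°) = sin 124.0° = 0.8290.
R = (11.7)² × 0.8290 / 9.81 = 11.6 m.

11.6 m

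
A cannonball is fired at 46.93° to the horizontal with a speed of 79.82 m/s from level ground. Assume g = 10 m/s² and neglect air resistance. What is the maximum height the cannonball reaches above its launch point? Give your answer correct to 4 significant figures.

170.0 m

Vertical component of launch velocity: v_y = 79.82 sin 46.93° = 58.310 m/s.
At the highest point the vertical velocity is zero, so v_y² = 2 g h_max.
h_max = (58.310)² / (2 × 10) = 3400.1 / 20.00 = 170.0 m.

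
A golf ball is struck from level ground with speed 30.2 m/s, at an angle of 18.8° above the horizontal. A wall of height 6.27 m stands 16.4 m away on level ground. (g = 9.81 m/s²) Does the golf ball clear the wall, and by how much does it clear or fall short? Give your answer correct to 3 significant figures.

v_x = 30.2 cos 18.8° = 28.59 m/s; v_y0 = 30.2 sin 18.8° = 9.732 m/s.
Time to reach the wall: t = 16.4 / 28.59 = 0.5736 s.
Height at that point: y = 9.732×0.5736 − 4.905×0.5736² = 3.968 m.
That is 6.27 − 3.968 = 2.30 m below the top of the wall, so the golf ball does not clear it.

No — it falls 2.30 m short of clearing the wall.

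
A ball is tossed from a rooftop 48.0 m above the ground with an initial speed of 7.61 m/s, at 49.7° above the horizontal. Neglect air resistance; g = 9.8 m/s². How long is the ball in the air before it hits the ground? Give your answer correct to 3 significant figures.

Vertical component: v_y = 7.61 sin 49.7° = 5.804 m/s.
Taking up as positive with launch at y = 48.0 m, landing at y = 0: 0 = 48.0 + 5.804 t − ½(9.8) t².
Solving 4.900 t² − 5.804 t − 48.0 = 0 gives t = [5.804 + √(5.804² + 4·4.900·48.0)] / 9.800 = 3.78 s.

3.78 s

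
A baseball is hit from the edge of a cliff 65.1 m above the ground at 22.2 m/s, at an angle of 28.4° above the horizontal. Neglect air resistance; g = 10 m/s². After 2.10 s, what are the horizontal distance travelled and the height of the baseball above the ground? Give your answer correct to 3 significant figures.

x = 41.0 m, y = 65.2 m

v_x = 22.2 cos 28.4° = 19.53 m/s; v_y0 = 22.2 sin 28.4° = 10.56 m/s.
x = v_x t = 19.53 × 2.10 = 41.0 m.
y = 65.1 + v_y0 t − ½ g t² = 65.2 m.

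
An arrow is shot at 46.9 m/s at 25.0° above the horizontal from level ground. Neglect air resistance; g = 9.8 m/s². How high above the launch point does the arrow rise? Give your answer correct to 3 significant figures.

20.0 m

Vertical component of launch velocity: v_y = 46.9 sin 25.0° = 19.82 m/s.
At the highest point the vertical velocity is zero, so v_y² = 2 g h_max.
h_max = (19.82)² / (2 × 9.8) = 392.8 / 19.60 = 20.0 m.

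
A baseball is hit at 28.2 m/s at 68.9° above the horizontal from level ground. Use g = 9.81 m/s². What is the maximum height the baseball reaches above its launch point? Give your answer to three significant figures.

Vertical component of launch velocity: v_y = 28.2 sin 68.9° = 26.31 m/s.
At the highest point the vertical velocity is zero, so v_y² = 2 g h_max.
h_max = (26.31)² / (2 × 9.81) = 692.2 / 19.62 = 35.3 m.

35.3 m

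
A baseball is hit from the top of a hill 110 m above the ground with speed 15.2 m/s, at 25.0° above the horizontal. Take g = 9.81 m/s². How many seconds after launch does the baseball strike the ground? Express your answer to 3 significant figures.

5.44 s

Vertical component: v_y = 15.2 sin 25.0° = 6.424 m/s.
Taking up as positive with launch at y = 110 m, landing at y = 0: 0 = 110 + 6.424 t − ½(9.81) t².
Solving 4.905 t² − 6.424 t − 110 = 0 gives t = [6.424 + √(6.424² + 4·4.905·110)] / 9.810 = 5.44 s.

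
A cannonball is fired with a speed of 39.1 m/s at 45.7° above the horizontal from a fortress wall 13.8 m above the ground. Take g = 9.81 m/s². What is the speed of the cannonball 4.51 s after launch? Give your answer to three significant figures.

v_x = 39.1 cos 45.7° = 27.31 m/s (constant).
v_y(t) = 39.1 sin 45.7° − g t = 27.98 − 9.81 × 4.51 = -16.26 m/s.
Speed = √(v_x² + v_y²) = √(745.8 + 264.4) = 31.8 m/s.

31.8 m/s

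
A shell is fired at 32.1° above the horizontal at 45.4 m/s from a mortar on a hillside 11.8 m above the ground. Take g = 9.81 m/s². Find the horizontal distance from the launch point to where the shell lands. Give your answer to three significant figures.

Components: v_x = 45.4 cos 32.1° = 38.46 m/s, v_y = 45.4 sin 32.1° = 24.13 m/s.
Vertical: 0 = 11.8 + 24.13 t − ½(9.81) t² ⇒ 4.905 t² − 24.13 t − 11.8 = 0.
t = [24.13 + √(582.3 + 231.5)] / 9.810 = 5.368 s.
Horizontal: R = v_x · t = 38.46 × 5.368 = 206 m.

206 m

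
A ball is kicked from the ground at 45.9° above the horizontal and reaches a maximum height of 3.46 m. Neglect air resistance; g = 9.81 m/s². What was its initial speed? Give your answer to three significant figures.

At maximum height v_y = 0, so (v₀ sin θ)² = 2 g H.
v₀ sin 45.9° = √(2 × 9.81 × 3.46) = 8.239 m/s.
v₀ = 8.239 / sin 45.9° = 8.239 / 0.7181 = 11.5 m/s.

11.5 m/s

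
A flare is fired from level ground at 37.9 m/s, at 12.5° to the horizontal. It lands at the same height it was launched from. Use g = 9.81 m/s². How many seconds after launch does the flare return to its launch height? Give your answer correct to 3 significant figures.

1.67 s

Vertical component: v_y = 37.9 sin 12.5° = 8.203 m/s.
For a projectile landing at launch height, time of flight is t = 2 v_y / g = 2 × 8.203 / 9.81 = 1.67 s.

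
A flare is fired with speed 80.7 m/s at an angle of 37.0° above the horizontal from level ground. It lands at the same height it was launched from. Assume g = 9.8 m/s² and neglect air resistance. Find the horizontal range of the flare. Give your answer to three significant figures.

639 m

Components: v_x = 80.7 cos 37.0° = 64.45 m/s, v_y = 80.7 sin 37.0° = 48.57 m/s.
Time of flight (same landing height): t = 2 v_y / g = 2 × 48.57 / 9.8 = 9.912 s.
Range: R = v_x · t = 64.45 × 9.912 = 639 m.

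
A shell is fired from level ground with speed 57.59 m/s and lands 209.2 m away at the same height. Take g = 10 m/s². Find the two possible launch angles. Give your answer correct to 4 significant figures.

19.55° and 70.45°

Level-ground range: R = v₀² sin(2θ)/g ⇒ sin 2θ = R g / v₀² = 209.2×10/57.59² = 0.6308.
2θ = arcsin(0.6308) = 39.109° or 180° − 39.109° = 140.891°.
So θ = 19.55° or θ = 70.45°.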